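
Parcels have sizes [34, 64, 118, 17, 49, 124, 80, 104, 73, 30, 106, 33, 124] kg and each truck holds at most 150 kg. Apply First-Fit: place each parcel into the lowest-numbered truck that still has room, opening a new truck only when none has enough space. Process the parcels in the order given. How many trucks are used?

8

truck 1: place 34 kg, 116 kg left
truck 1: place 64 kg, 52 kg left
truck 2: place 118 kg, 32 kg left
truck 1: place 17 kg, 35 kg left
truck 3: place 49 kg, 101 kg left
truck 4: place 124 kg, 26 kg left
truck 3: place 80 kg, 21 kg left
truck 5: place 104 kg, 46 kg left
truck 6: place 73 kg, 77 kg left
truck 1: place 30 kg, 5 kg left
truck 7: place 106 kg, 44 kg left
truck 5: place 33 kg, 13 kg left
truck 8: place 124 kg, 26 kg left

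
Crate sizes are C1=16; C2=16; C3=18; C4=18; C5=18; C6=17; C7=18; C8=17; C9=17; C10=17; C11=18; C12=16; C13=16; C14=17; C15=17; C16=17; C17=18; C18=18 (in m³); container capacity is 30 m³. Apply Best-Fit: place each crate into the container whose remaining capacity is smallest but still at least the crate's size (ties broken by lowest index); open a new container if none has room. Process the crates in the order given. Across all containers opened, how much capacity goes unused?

231

Put C1 (16 m³) in container 1; 14 m³ remain.
Put C2 (16 m³) in container 2; 14 m³ remain.
Put C3 (18 m³) in container 3; 12 m³ remain.
Put C4 (18 m³) in container 4; 12 m³ remain.
Put C5 (18 m³) in container 5; 12 m³ remain.
Put C6 (17 m³) in container 6; 13 m³ remain.
Put C7 (18 m³) in container 7; 12 m³ remain.
Put C8 (17 m³) in container 8; 13 m³ remain.
Put C9 (17 m³) in container 9; 13 m³ remain.
Put C10 (17 m³) in container 10; 13 m³ remain.
Put C11 (18 m³) in container 11; 12 m³ remain.
Put C12 (16 m³) in container 12; 14 m³ remain.
Put C13 (16 m³) in container 13; 14 m³ remain.
Put C14 (17 m³) in container 14; 13 m³ remain.
Put C15 (17 m³) in container 15; 13 m³ remain.
Put C16 (17 m³) in container 16; 13 m³ remain.
Put C17 (18 m³) in container 17; 12 m³ remain.
Put C18 (18 m³) in container 18; 12 m³ remain.
18 containers × 30 m³ = 540 m³; used 309 m³; unused 231 m³.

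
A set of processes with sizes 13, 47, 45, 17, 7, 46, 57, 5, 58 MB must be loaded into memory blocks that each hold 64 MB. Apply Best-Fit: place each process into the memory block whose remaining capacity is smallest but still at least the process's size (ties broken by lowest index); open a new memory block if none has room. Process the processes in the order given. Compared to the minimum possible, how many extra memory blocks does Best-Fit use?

Best-Fit: [13,47] [45,17] [7,46] [57,5] [58] → 5 memory blocks.
Total size 295 MB; any packing needs at least ⌈295/64⌉ = 5 memory blocks.
So 5 is already optimal.

0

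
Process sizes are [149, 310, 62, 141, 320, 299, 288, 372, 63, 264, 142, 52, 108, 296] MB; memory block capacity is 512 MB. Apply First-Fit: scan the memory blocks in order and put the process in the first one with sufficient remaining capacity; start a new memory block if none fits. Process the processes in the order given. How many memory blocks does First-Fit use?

149 MB → memory block 1 (remaining 363 MB)
310 MB → memory block 1 (remaining 53 MB)
62 MB → memory block 2 (remaining 450 MB)
141 MB → memory block 2 (remaining 309 MB)
320 MB → memory block 3 (remaining 192 MB)
299 MB → memory block 2 (remaining 10 MB)
288 MB → memory block 4 (remaining 224 MB)
372 MB → memory block 5 (remaining 140 MB)
63 MB → memory block 3 (remaining 129 MB)
264 MB → memory block 6 (remaining 248 MB)
142 MB → memory block 4 (remaining 82 MB)
52 MB → memory block 1 (remaining 1 MB)
108 MB → memory block 3 (remaining 21 MB)
296 MB → memory block 7 (remaining 216 MB)
Final memory blocks: [149,310,52] [62,141,299] [320,63,108] [288,142] [372] [264] [296].

7 memory blocks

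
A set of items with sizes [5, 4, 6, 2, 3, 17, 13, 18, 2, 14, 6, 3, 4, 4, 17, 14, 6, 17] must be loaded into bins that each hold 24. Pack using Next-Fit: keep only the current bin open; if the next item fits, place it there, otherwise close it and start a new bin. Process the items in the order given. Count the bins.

9 bins

bin 1: place 5, 19 left
bin 1: place 4, 15 left
bin 1: place 6, 9 left
bin 1: place 2, 7 left
bin 1: place 3, 4 left
bin 2: place 17, 7 left
bin 3: place 13, 11 left
bin 4: place 18, 6 left
bin 4: place 2, 4 left
bin 5: place 14, 10 left
bin 5: place 6, 4 left
bin 5: place 3, 1 left
bin 6: place 4, 20 left
bin 6: place 4, 16 left
bin 7: place 17, 7 left
bin 8: place 14, 10 left
bin 8: place 6, 4 left
bin 9: place 17, 7 left
Final bins: [5,4,6,2,3] [17] [13] [18,2] [14,6,3] [4,4] [17] [14,6] [17].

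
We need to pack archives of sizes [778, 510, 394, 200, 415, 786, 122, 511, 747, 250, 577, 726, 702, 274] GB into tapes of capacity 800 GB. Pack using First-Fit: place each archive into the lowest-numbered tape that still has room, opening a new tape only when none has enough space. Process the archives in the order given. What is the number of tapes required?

10

tape 1: place 778 GB, 22 GB left
tape 2: place 510 GB, 290 GB left
tape 3: place 394 GB, 406 GB left
tape 2: place 200 GB, 90 GB left
tape 4: place 415 GB, 385 GB left
tape 5: place 786 GB, 14 GB left
tape 3: place 122 GB, 284 GB left
tape 6: place 511 GB, 289 GB left
tape 7: place 747 GB, 53 GB left
tape 3: place 250 GB, 34 GB left
tape 8: place 577 GB, 223 GB left
tape 9: place 726 GB, 74 GB left
tape 10: place 702 GB, 98 GB left
tape 4: place 274 GB, 111 GB left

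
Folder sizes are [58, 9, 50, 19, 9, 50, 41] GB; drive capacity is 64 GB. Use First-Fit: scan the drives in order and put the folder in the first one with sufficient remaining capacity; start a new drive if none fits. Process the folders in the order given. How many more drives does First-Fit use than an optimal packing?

1

First-Fit: [58] [9,50] [19,9] [50] [41] → 5 drives.
Total size 236 GB; any packing needs at least ⌈236/64⌉ = 4 drives.
An optimal packing achieves that bound: [58] [50,9] [50,9] [41,19] → 4 drives.
Excess: 5 − 4 = 1.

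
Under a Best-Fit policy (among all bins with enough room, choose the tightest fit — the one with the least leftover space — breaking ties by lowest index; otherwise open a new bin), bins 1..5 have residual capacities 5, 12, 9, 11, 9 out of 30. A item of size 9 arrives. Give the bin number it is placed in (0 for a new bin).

3

Bins with room: bin 2 (12), bin 3 (9), bin 4 (11), bin 5 (9).
Tightest fit is bin 3 with 9 free.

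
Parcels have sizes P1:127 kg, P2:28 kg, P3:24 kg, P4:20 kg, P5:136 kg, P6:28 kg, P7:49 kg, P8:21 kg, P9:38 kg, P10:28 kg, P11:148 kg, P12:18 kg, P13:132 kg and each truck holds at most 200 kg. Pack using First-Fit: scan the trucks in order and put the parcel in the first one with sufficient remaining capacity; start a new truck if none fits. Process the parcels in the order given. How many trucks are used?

5

Put P1 (127 kg) in truck 1; 73 kg remain.
Put P2 (28 kg) in truck 1; 45 kg remain.
Put P3 (24 kg) in truck 1; 21 kg remain.
Put P4 (20 kg) in truck 1; 1 kg remain.
Put P5 (136 kg) in truck 2; 64 kg remain.
Put P6 (28 kg) in truck 2; 36 kg remain.
Put P7 (49 kg) in truck 3; 151 kg remain.
Put P8 (21 kg) in truck 2; 15 kg remain.
Put P9 (38 kg) in truck 3; 113 kg remain.
Put P10 (28 kg) in truck 3; 85 kg remain.
Put P11 (148 kg) in truck 4; 52 kg remain.
Put P12 (18 kg) in truck 3; 67 kg remain.
Put P13 (132 kg) in truck 5; 68 kg remain.
Final trucks: [127,28,24,20] [136,28,21] [49,38,28,18] [148] [132].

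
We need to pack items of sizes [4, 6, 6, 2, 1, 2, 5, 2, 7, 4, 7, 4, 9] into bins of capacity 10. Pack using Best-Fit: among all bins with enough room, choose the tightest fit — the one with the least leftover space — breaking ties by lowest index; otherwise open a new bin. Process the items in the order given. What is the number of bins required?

bin 1: place 4, 6 left
bin 1: place 6, 0 left
bin 2: place 6, 4 left
bin 2: place 2, 2 left
bin 2: place 1, 1 left
bin 3: place 2, 8 left
bin 3: place 5, 3 left
bin 3: place 2, 1 left
bin 4: place 7, 3 left
bin 5: place 4, 6 left
bin 6: place 7, 3 left
bin 5: place 4, 2 left
bin 7: place 9, 1 left

7 bins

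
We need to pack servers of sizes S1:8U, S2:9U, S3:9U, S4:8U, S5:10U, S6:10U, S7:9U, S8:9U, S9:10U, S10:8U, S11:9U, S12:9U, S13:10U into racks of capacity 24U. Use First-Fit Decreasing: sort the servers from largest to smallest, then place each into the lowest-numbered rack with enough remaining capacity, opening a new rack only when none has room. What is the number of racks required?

Sorted descending: 10, 10, 10, 10, 9, 9, 9, 9, 9, 9, 8, 8, 8.
Put 10U in rack 1; 14U remain.
Put 10U in rack 1; 4U remain.
Put 10U in rack 2; 14U remain.
Put 10U in rack 2; 4U remain.
Put 9U in rack 3; 15U remain.
Put 9U in rack 3; 6U remain.
Put 9U in rack 4; 15U remain.
Put 9U in rack 4; 6U remain.
Put 9U in rack 5; 15U remain.
Put 9U in rack 5; 6U remain.
Put 8U in rack 6; 16U remain.
Put 8U in rack 6; 8U remain.
Put 8U in rack 6; 0U remain.

6 racks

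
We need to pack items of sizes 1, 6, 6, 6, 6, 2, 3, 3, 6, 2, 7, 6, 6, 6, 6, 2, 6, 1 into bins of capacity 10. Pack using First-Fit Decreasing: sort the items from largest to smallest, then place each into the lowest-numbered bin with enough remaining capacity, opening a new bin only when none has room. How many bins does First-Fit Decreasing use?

Sorted descending: 7, 6, 6, 6, 6, 6, 6, 6, 6, 6, 6, 3, 3, 2, 2, 2, 1, 1.
Put 7 in bin 1; 3 remain.
Put 6 in bin 2; 4 remain.
Put 6 in bin 3; 4 remain.
Put 6 in bin 4; 4 remain.
Put 6 in bin 5; 4 remain.
Put 6 in bin 6; 4 remain.
Put 6 in bin 7; 4 remain.
Put 6 in bin 8; 4 remain.
Put 6 in bin 9; 4 remain.
Put 6 in bin 10; 4 remain.
Put 6 in bin 11; 4 remain.
Put 3 in bin 1; 0 remain.
Put 3 in bin 2; 1 remain.
Put 2 in bin 3; 2 remain.
Put 2 in bin 3; 0 remain.
Put 2 in bin 4; 2 remain.
Put 1 in bin 2; 0 remain.
Put 1 in bin 4; 1 remain.

11 bins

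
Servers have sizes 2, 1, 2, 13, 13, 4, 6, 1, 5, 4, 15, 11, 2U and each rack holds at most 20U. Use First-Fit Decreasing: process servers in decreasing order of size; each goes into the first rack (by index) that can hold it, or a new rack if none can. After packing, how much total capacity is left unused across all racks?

Sorted descending: 15, 13, 13, 11, 6, 5, 4, 4, 2, 2, 2, 1, 1.
Put 15U in rack 1; 5U remain.
Put 13U in rack 2; 7U remain.
Put 13U in rack 3; 7U remain.
Put 11U in rack 4; 9U remain.
Put 6U in rack 2; 1U remain.
Put 5U in rack 1; 0U remain.
Put 4U in rack 3; 3U remain.
Put 4U in rack 4; 5U remain.
Put 2U in rack 3; 1U remain.
Put 2U in rack 4; 3U remain.
Put 2U in rack 4; 1U remain.
Put 1U in rack 2; 0U remain.
Put 1U in rack 3; 0U remain.
4 racks × 20U = 80U; used 79U; unused 1U.

1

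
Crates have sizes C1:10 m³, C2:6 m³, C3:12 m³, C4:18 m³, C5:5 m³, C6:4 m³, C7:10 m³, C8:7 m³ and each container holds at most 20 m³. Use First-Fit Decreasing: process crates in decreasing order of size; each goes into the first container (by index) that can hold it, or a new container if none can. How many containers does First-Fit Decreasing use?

Sorted descending: 18, 12, 10, 10, 7, 6, 5, 4.
Put 18 m³ in container 1; 2 m³ remain.
Put 12 m³ in container 2; 8 m³ remain.
Put 10 m³ in container 3; 10 m³ remain.
Put 10 m³ in container 3; 0 m³ remain.
Put 7 m³ in container 2; 1 m³ remain.
Put 6 m³ in container 4; 14 m³ remain.
Put 5 m³ in container 4; 9 m³ remain.
Put 4 m³ in container 4; 5 m³ remain.

4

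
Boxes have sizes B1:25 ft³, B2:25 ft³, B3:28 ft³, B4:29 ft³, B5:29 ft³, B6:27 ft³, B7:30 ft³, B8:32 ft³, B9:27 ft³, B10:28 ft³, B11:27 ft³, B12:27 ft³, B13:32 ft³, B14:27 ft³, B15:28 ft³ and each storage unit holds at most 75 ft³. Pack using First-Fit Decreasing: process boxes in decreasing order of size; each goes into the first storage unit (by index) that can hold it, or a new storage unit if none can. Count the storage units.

8

Sorted descending: 32, 32, 30, 29, 29, 28, 28, 28, 27, 27, 27, 27, 27, 25, 25.
Put 32 ft³ in storage unit 1; 43 ft³ remain.
Put 32 ft³ in storage unit 1; 11 ft³ remain.
Put 30 ft³ in storage unit 2; 45 ft³ remain.
Put 29 ft³ in storage unit 2; 16 ft³ remain.
Put 29 ft³ in storage unit 3; 46 ft³ remain.
Put 28 ft³ in storage unit 3; 18 ft³ remain.
Put 28 ft³ in storage unit 4; 47 ft³ remain.
Put 28 ft³ in storage unit 4; 19 ft³ remain.
Put 27 ft³ in storage unit 5; 48 ft³ remain.
Put 27 ft³ in storage unit 5; 21 ft³ remain.
Put 27 ft³ in storage unit 6; 48 ft³ remain.
Put 27 ft³ in storage unit 6; 21 ft³ remain.
Put 27 ft³ in storage unit 7; 48 ft³ remain.
Put 25 ft³ in storage unit 7; 23 ft³ remain.
Put 25 ft³ in storage unit 8; 50 ft³ remain.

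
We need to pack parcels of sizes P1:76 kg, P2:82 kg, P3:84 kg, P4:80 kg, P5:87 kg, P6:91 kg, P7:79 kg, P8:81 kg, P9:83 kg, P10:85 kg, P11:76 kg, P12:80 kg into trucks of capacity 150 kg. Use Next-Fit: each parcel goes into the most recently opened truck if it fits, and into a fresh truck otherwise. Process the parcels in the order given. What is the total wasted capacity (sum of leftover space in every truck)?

Put P1 (76 kg) in truck 1; 74 kg remain.
Put P2 (82 kg) in truck 2; 68 kg remain.
Put P3 (84 kg) in truck 3; 66 kg remain.
Put P4 (80 kg) in truck 4; 70 kg remain.
Put P5 (87 kg) in truck 5; 63 kg remain.
Put P6 (91 kg) in truck 6; 59 kg remain.
Put P7 (79 kg) in truck 7; 71 kg remain.
Put P8 (81 kg) in truck 8; 69 kg remain.
Put P9 (83 kg) in truck 9; 67 kg remain.
Put P10 (85 kg) in truck 10; 65 kg remain.
Put P11 (76 kg) in truck 11; 74 kg remain.
Put P12 (80 kg) in truck 12; 70 kg remain.
12 trucks × 150 kg = 1800 kg; used 984 kg; unused 816 kg.

816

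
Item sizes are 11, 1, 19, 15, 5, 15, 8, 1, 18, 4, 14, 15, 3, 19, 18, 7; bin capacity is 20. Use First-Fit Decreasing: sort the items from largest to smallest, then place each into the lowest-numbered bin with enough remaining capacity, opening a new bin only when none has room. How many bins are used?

10 bins

Sorted descending: 19, 19, 18, 18, 15, 15, 15, 14, 11, 8, 7, 5, 4, 3, 1, 1.
19 → bin 1 (remaining 1)
19 → bin 2 (remaining 1)
18 → bin 3 (remaining 2)
18 → bin 4 (remaining 2)
15 → bin 5 (remaining 5)
15 → bin 6 (remaining 5)
15 → bin 7 (remaining 5)
14 → bin 8 (remaining 6)
11 → bin 9 (remaining 9)
8 → bin 9 (remaining 1)
7 → bin 10 (remaining 13)
5 → bin 5 (remaining 0)
4 → bin 6 (remaining 1)
3 → bin 7 (remaining 2)
1 → bin 1 (remaining 0)
1 → bin 2 (remaining 0)
Final bins: [19,1] [19,1] [18] [18] [15,5] [15,4] [15,3] [14] [11,8] [7].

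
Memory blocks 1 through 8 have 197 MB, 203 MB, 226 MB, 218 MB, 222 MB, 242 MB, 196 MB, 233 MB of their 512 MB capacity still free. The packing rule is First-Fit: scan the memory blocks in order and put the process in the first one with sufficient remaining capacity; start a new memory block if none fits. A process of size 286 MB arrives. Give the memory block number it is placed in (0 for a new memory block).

0

No memory block has ≥ 286 MB free, so a new memory block is opened.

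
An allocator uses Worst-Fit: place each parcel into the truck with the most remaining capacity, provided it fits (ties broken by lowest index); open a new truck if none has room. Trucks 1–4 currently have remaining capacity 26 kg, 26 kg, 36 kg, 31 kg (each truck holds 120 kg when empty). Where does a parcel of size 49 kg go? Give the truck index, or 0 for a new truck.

0

No truck has ≥ 49 kg free, so a new truck is opened.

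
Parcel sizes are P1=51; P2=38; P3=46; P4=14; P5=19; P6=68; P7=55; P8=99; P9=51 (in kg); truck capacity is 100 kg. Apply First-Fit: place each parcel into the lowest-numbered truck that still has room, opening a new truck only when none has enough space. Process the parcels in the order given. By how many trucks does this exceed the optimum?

1

First-Fit: [51,38] [46,14,19] [68] [55] [99] [51] → 6 trucks.
Total size 441 kg; any packing needs at least ⌈441/100⌉ = 5 trucks.
An optimal packing achieves that bound: [99] [68,19] [55,38] [51,46] [51,14] → 5 trucks.
Excess: 6 − 5 = 1.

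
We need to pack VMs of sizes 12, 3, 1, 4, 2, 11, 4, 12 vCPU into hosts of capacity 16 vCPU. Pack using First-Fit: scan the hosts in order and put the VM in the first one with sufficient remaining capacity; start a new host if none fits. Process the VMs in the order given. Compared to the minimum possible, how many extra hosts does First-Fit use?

0

First-Fit: [12,3,1] [4,2,4] [11] [12] → 4 hosts.
Total size 49 vCPU; any packing needs at least ⌈49/16⌉ = 4 hosts.
So 4 is already optimal.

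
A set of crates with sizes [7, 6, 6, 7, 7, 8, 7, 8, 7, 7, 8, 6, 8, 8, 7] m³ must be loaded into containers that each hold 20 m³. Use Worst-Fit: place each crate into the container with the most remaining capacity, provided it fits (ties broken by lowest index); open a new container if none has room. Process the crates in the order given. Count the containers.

7 m³ → container 1 (remaining 13 m³)
6 m³ → container 1 (remaining 7 m³)
6 m³ → container 1 (remaining 1 m³)
7 m³ → container 2 (remaining 13 m³)
7 m³ → container 2 (remaining 6 m³)
8 m³ → container 3 (remaining 12 m³)
7 m³ → container 3 (remaining 5 m³)
8 m³ → container 4 (remaining 12 m³)
7 m³ → container 4 (remaining 5 m³)
7 m³ → container 5 (remaining 13 m³)
8 m³ → container 5 (remaining 5 m³)
6 m³ → container 2 (remaining 0 m³)
8 m³ → container 6 (remaining 12 m³)
8 m³ → container 6 (remaining 4 m³)
7 m³ → container 7 (remaining 13 m³)

7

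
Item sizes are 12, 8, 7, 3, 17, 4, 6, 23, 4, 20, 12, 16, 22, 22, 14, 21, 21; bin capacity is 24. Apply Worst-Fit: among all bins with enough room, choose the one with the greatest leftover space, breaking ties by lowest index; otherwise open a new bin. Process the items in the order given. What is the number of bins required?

12

Put 12 in bin 1; 12 remain.
Put 8 in bin 1; 4 remain.
Put 7 in bin 2; 17 remain.
Put 3 in bin 2; 14 remain.
Put 17 in bin 3; 7 remain.
Put 4 in bin 2; 10 remain.
Put 6 in bin 2; 4 remain.
Put 23 in bin 4; 1 remain.
Put 4 in bin 3; 3 remain.
Put 20 in bin 5; 4 remain.
Put 12 in bin 6; 12 remain.
Put 16 in bin 7; 8 remain.
Put 22 in bin 8; 2 remain.
Put 22 in bin 9; 2 remain.
Put 14 in bin 10; 10 remain.
Put 21 in bin 11; 3 remain.
Put 21 in bin 12; 3 remain.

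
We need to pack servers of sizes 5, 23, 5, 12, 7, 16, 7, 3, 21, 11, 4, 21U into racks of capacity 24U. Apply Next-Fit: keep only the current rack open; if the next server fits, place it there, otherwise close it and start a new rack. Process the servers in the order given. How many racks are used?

7

Put 5U in rack 1; 19U remain.
Put 23U in rack 2; 1U remain.
Put 5U in rack 3; 19U remain.
Put 12U in rack 3; 7U remain.
Put 7U in rack 3; 0U remain.
Put 16U in rack 4; 8U remain.
Put 7U in rack 4; 1U remain.
Put 3U in rack 5; 21U remain.
Put 21U in rack 5; 0U remain.
Put 11U in rack 6; 13U remain.
Put 4U in rack 6; 9U remain.
Put 21U in rack 7; 3U remain.
Final racks: [5] [23] [5,12,7] [16,7] [3,21] [11,4] [21].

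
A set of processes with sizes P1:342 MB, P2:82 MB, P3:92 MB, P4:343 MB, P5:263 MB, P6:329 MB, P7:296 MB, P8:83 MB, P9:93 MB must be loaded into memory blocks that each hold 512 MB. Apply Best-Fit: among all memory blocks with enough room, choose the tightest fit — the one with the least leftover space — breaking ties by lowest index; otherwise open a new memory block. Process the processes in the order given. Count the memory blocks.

5 memory blocks

memory block 1: place P1 (342 MB), 170 MB left
memory block 1: place P2 (82 MB), 88 MB left
memory block 2: place P3 (92 MB), 420 MB left
memory block 2: place P4 (343 MB), 77 MB left
memory block 3: place P5 (263 MB), 249 MB left
memory block 4: place P6 (329 MB), 183 MB left
memory block 5: place P7 (296 MB), 216 MB left
memory block 1: place P8 (83 MB), 5 MB left
memory block 4: place P9 (93 MB), 90 MB left
Final memory blocks: [342,82,83] [92,343] [263] [329,93] [296].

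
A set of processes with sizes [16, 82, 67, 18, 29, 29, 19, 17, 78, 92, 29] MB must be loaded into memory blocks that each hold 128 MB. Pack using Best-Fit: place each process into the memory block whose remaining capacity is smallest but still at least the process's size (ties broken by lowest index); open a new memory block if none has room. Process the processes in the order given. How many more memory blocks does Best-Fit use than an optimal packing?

Best-Fit: [16,82,18] [67,29,29] [19,17,78] [92,29] → 4 memory blocks.
Total size 476 MB; any packing needs at least ⌈476/128⌉ = 4 memory blocks.
So 4 is already optimal.

0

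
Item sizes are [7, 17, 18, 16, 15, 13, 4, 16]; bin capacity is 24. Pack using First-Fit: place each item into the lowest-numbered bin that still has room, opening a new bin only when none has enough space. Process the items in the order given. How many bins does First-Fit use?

6

Put 7 in bin 1; 17 remain.
Put 17 in bin 1; 0 remain.
Put 18 in bin 2; 6 remain.
Put 16 in bin 3; 8 remain.
Put 15 in bin 4; 9 remain.
Put 13 in bin 5; 11 remain.
Put 4 in bin 2; 2 remain.
Put 16 in bin 6; 8 remain.
Final bins: [7,17] [18,4] [16] [15] [13] [16].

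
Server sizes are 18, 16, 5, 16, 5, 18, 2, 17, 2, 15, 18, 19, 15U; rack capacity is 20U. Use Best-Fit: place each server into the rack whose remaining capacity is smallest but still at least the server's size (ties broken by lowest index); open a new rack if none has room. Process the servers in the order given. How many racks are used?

10 racks

Put 18U in rack 1; 2U remain.
Put 16U in rack 2; 4U remain.
Put 5U in rack 3; 15U remain.
Put 16U in rack 4; 4U remain.
Put 5U in rack 3; 10U remain.
Put 18U in rack 5; 2U remain.
Put 2U in rack 1; 0U remain.
Put 17U in rack 6; 3U remain.
Put 2U in rack 5; 0U remain.
Put 15U in rack 7; 5U remain.
Put 18U in rack 8; 2U remain.
Put 19U in rack 9; 1U remain.
Put 15U in rack 10; 5U remain.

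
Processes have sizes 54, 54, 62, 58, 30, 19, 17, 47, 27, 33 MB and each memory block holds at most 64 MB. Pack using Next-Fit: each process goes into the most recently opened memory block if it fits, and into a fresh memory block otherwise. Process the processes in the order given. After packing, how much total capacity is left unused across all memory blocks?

memory block 1: place 54 MB, 10 MB left
memory block 2: place 54 MB, 10 MB left
memory block 3: place 62 MB, 2 MB left
memory block 4: place 58 MB, 6 MB left
memory block 5: place 30 MB, 34 MB left
memory block 5: place 19 MB, 15 MB left
memory block 6: place 17 MB, 47 MB left
memory block 6: place 47 MB, 0 MB left
memory block 7: place 27 MB, 37 MB left
memory block 7: place 33 MB, 4 MB left
7 memory blocks × 64 MB = 448 MB; used 401 MB; unused 47 MB.

47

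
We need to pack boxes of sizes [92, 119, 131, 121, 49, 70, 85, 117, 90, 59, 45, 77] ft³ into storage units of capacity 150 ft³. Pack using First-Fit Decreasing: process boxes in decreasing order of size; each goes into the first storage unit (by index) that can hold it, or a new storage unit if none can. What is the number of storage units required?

Sorted descending: 131, 121, 119, 117, 92, 90, 85, 77, 70, 59, 49, 45.
Put 131 ft³ in storage unit 1; 19 ft³ remain.
Put 121 ft³ in storage unit 2; 29 ft³ remain.
Put 119 ft³ in storage unit 3; 31 ft³ remain.
Put 117 ft³ in storage unit 4; 33 ft³ remain.
Put 92 ft³ in storage unit 5; 58 ft³ remain.
Put 90 ft³ in storage unit 6; 60 ft³ remain.
Put 85 ft³ in storage unit 7; 65 ft³ remain.
Put 77 ft³ in storage unit 8; 73 ft³ remain.
Put 70 ft³ in storage unit 8; 3 ft³ remain.
Put 59 ft³ in storage unit 6; 1 ft³ remain.
Put 49 ft³ in storage unit 5; 9 ft³ remain.
Put 45 ft³ in storage unit 7; 20 ft³ remain.
Final storage units: [131] [121] [119] [117] [92,49] [90,59] [85,45] [77,70].

8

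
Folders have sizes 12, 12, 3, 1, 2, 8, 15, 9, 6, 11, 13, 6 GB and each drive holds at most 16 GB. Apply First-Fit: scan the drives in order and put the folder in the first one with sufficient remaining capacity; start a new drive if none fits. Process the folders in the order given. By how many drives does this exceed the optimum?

0

First-Fit: [12,3,1] [12,2] [8,6] [15] [9,6] [11] [13] → 7 drives.
Total size 98 GB; any packing needs at least ⌈98/16⌉ = 7 drives.
So 7 is already optimal.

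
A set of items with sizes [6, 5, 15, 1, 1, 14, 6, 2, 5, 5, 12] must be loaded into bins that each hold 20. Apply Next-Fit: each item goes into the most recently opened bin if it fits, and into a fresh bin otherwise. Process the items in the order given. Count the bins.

5

Put 6 in bin 1; 14 remain.
Put 5 in bin 1; 9 remain.
Put 15 in bin 2; 5 remain.
Put 1 in bin 2; 4 remain.
Put 1 in bin 2; 3 remain.
Put 14 in bin 3; 6 remain.
Put 6 in bin 3; 0 remain.
Put 2 in bin 4; 18 remain.
Put 5 in bin 4; 13 remain.
Put 5 in bin 4; 8 remain.
Put 12 in bin 5; 8 remain.
Final bins: [6,5] [15,1,1] [14,6] [2,5,5] [12].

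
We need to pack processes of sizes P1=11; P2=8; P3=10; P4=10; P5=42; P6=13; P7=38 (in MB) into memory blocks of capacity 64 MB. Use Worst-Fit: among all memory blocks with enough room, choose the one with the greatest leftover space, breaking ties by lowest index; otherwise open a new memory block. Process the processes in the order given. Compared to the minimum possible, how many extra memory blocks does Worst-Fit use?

0

Worst-Fit: [11,8,10,10,13] [42] [38] → 3 memory blocks.
Total size 132 MB; any packing needs at least ⌈132/64⌉ = 3 memory blocks.
So 3 is already optimal.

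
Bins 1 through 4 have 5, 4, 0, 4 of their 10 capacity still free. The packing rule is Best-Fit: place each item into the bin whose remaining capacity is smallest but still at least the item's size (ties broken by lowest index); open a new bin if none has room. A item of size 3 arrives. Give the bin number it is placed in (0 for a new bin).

2

Bins with room: bin 1 (5), bin 2 (4), bin 4 (4).
Tightest fit is bin 2 with 4 free.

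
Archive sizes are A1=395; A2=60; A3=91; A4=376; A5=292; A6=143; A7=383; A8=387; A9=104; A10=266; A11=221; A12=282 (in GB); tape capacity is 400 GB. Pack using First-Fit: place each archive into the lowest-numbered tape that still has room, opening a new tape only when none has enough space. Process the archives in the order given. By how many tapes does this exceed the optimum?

1

First-Fit: [395] [60,91,143,104] [376] [292] [383] [387] [266] [221] [282] → 9 tapes.
Total size 3000 GB; any packing needs at least ⌈3000/400⌉ = 8 tapes.
An optimal packing achieves that bound: [395] [387] [383] [376] [292,104] [282,91] [266,60] [221,143] → 8 tapes.
Excess: 9 − 8 = 1.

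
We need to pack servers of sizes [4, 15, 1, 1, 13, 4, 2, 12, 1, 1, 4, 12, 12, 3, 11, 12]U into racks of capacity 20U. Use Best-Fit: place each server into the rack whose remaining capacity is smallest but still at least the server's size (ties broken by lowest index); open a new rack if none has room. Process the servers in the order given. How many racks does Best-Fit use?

Put 4U in rack 1; 16U remain.
Put 15U in rack 1; 1U remain.
Put 1U in rack 1; 0U remain.
Put 1U in rack 2; 19U remain.
Put 13U in rack 2; 6U remain.
Put 4U in rack 2; 2U remain.
Put 2U in rack 2; 0U remain.
Put 12U in rack 3; 8U remain.
Put 1U in rack 3; 7U remain.
Put 1U in rack 3; 6U remain.
Put 4U in rack 3; 2U remain.
Put 12U in rack 4; 8U remain.
Put 12U in rack 5; 8U remain.
Put 3U in rack 4; 5U remain.
Put 11U in rack 6; 9U remain.
Put 12U in rack 7; 8U remain.
Final racks: [4,15,1] [1,13,4,2] [12,1,1,4] [12,3] [12] [11] [12].

7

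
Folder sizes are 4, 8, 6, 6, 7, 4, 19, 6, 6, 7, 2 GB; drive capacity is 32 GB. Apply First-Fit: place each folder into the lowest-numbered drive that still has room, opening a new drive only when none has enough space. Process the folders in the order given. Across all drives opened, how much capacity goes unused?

4 GB → drive 1 (remaining 28 GB)
8 GB → drive 1 (remaining 20 GB)
6 GB → drive 1 (remaining 14 GB)
6 GB → drive 1 (remaining 8 GB)
7 GB → drive 1 (remaining 1 GB)
4 GB → drive 2 (remaining 28 GB)
19 GB → drive 2 (remaining 9 GB)
6 GB → drive 2 (remaining 3 GB)
6 GB → drive 3 (remaining 26 GB)
7 GB → drive 3 (remaining 19 GB)
2 GB → drive 2 (remaining 1 GB)
3 drives × 32 GB = 96 GB; used 75 GB; unused 21 GB.

21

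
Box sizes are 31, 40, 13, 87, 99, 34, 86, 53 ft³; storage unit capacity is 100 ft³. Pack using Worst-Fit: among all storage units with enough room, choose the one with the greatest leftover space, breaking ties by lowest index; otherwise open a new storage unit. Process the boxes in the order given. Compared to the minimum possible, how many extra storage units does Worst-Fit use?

Worst-Fit: [31,40,13] [87] [99] [34,53] [86] → 5 storage units.
Total size 443 ft³; any packing needs at least ⌈443/100⌉ = 5 storage units.
So 5 is already optimal.

0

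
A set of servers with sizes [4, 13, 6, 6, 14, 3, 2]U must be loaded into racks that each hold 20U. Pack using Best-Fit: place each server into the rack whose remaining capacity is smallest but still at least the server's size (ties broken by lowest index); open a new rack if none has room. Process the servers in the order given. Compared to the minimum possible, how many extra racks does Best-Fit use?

Best-Fit: [4,13,3] [6,6] [14,2] → 3 racks.
Total size 48U; any packing needs at least ⌈48/20⌉ = 3 racks.
So 3 is already optimal.

0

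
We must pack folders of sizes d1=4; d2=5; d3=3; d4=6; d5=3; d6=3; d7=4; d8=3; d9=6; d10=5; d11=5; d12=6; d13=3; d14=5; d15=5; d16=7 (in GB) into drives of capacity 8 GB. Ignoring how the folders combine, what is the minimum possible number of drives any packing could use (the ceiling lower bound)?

10

Total size = 4 + 5 + 3 + 6 + 3 + 3 + 4 + 3 + 6 + 5 + 5 + 6 + 3 + 5 + 5 + 7 = 73 GB.
⌈73 / 8⌉ = 10.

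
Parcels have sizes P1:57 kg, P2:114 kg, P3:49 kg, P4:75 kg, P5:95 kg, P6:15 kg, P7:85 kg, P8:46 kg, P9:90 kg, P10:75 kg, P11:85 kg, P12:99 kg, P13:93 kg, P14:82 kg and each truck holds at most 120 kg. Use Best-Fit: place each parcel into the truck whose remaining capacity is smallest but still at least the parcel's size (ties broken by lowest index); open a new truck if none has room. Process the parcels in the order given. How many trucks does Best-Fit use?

Put P1 (57 kg) in truck 1; 63 kg remain.
Put P2 (114 kg) in truck 2; 6 kg remain.
Put P3 (49 kg) in truck 1; 14 kg remain.
Put P4 (75 kg) in truck 3; 45 kg remain.
Put P5 (95 kg) in truck 4; 25 kg remain.
Put P6 (15 kg) in truck 4; 10 kg remain.
Put P7 (85 kg) in truck 5; 35 kg remain.
Put P8 (46 kg) in truck 6; 74 kg remain.
Put P9 (90 kg) in truck 7; 30 kg remain.
Put P10 (75 kg) in truck 8; 45 kg remain.
Put P11 (85 kg) in truck 9; 35 kg remain.
Put P12 (99 kg) in truck 10; 21 kg remain.
Put P13 (93 kg) in truck 11; 27 kg remain.
Put P14 (82 kg) in truck 12; 38 kg remain.
Final trucks: [57,49] [114] [75] [95,15] [85] [46] [90] [75] [85] [99] [93] [82].

12 trucks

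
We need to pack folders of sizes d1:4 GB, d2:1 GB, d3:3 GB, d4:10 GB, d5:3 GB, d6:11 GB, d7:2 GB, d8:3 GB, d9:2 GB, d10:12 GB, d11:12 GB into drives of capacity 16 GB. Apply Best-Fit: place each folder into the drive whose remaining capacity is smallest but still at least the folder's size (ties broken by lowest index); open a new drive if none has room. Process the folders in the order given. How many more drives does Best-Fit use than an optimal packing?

1

Best-Fit: [4,1,3] [10,3,2] [11,3,2] [12] [12] → 5 drives.
Total size 63 GB; any packing needs at least ⌈63/16⌉ = 4 drives.
An optimal packing achieves that bound: [12,4] [12,3,1] [11,3,2] [10,3,2] → 4 drives.
Excess: 5 − 4 = 1.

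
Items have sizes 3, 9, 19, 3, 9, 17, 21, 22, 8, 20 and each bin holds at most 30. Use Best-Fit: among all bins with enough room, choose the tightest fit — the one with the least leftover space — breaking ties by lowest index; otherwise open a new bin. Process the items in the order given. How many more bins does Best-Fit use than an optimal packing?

Best-Fit: [3,9,9] [19,3,8] [17] [21] [22] [20] → 6 bins.
Total size 131; any packing needs at least ⌈131/30⌉ = 5 bins.
An optimal packing achieves that bound: [22,8] [21,9] [20,9] [19,3,3] [17] → 5 bins.
Excess: 6 − 5 = 1.

1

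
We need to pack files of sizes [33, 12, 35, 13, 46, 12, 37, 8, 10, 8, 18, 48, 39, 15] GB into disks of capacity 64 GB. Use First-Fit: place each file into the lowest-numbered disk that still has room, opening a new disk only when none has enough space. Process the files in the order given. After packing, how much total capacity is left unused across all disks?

50

33 GB → disk 1 (remaining 31 GB)
12 GB → disk 1 (remaining 19 GB)
35 GB → disk 2 (remaining 29 GB)
13 GB → disk 1 (remaining 6 GB)
46 GB → disk 3 (remaining 18 GB)
12 GB → disk 2 (remaining 17 GB)
37 GB → disk 4 (remaining 27 GB)
8 GB → disk 2 (remaining 9 GB)
10 GB → disk 3 (remaining 8 GB)
8 GB → disk 2 (remaining 1 GB)
18 GB → disk 4 (remaining 9 GB)
48 GB → disk 5 (remaining 16 GB)
39 GB → disk 6 (remaining 25 GB)
15 GB → disk 5 (remaining 1 GB)
6 disks × 64 GB = 384 GB; used 334 GB; unused 50 GB.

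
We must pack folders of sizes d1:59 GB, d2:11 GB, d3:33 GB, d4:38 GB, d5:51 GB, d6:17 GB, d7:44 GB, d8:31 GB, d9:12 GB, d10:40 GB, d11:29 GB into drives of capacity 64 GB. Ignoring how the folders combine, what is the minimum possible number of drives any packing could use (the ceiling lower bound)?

6

Total size = 59 + 11 + 33 + 38 + 51 + 17 + 44 + 31 + 12 + 40 + 29 = 365 GB.
⌈365 / 64⌉ = 6.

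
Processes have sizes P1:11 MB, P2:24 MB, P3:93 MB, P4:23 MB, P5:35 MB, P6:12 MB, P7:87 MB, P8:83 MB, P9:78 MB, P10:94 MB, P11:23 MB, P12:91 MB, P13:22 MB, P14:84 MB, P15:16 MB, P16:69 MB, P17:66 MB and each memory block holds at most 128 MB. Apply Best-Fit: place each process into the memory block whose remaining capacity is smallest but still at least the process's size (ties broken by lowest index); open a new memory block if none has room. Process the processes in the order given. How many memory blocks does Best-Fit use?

P1 (11 MB) → memory block 1 (remaining 117 MB)
P2 (24 MB) → memory block 1 (remaining 93 MB)
P3 (93 MB) → memory block 1 (remaining 0 MB)
P4 (23 MB) → memory block 2 (remaining 105 MB)
P5 (35 MB) → memory block 2 (remaining 70 MB)
P6 (12 MB) → memory block 2 (remaining 58 MB)
P7 (87 MB) → memory block 3 (remaining 41 MB)
P8 (83 MB) → memory block 4 (remaining 45 MB)
P9 (78 MB) → memory block 5 (remaining 50 MB)
P10 (94 MB) → memory block 6 (remaining 34 MB)
P11 (23 MB) → memory block 6 (remaining 11 MB)
P12 (91 MB) → memory block 7 (remaining 37 MB)
P13 (22 MB) → memory block 7 (remaining 15 MB)
P14 (84 MB) → memory block 8 (remaining 44 MB)
P15 (16 MB) → memory block 3 (remaining 25 MB)
P16 (69 MB) → memory block 9 (remaining 59 MB)
P17 (66 MB) → memory block 10 (remaining 62 MB)
Final memory blocks: [11,24,93] [23,35,12] [87,16] [83] [78] [94,23] [91,22] [84] [69] [66].

10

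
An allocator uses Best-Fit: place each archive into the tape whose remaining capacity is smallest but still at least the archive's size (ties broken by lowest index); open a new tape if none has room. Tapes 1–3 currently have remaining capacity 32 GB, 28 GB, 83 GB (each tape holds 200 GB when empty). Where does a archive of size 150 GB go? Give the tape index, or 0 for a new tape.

No tape has ≥ 150 GB free, so a new tape is opened.

0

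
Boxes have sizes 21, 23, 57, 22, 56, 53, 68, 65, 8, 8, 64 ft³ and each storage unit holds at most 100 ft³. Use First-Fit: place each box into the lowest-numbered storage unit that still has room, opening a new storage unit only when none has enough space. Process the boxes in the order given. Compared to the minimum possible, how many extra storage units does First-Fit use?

First-Fit: [21,23,22,8,8] [57] [56] [53] [68] [65] [64] → 7 storage units.
6 boxes exceed 50 ft³ (half the capacity), and no two of those can share a storage unit, so at least 6 storage units are needed.
An optimal packing achieves that bound: [68,23,8] [65,22,8] [64,21] [57] [56] [53] → 6 storage units.
Excess: 7 − 6 = 1.

1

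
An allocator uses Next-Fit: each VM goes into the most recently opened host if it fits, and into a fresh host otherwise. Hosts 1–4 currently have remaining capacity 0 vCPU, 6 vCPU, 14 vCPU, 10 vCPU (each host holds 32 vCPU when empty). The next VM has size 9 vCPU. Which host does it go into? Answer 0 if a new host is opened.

4

Next-Fit only looks at host 4, which has 10 vCPU free.
9 vCPU fits there.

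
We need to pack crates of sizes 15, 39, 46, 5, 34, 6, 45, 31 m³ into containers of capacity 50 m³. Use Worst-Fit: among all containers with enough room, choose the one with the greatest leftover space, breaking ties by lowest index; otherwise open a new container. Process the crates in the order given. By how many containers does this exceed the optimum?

1

Worst-Fit: [15,5,6] [39] [46] [34] [45] [31] → 6 containers.
Total size 221 m³; any packing needs at least ⌈221/50⌉ = 5 containers.
An optimal packing achieves that bound: [46] [45,5] [39,6] [34,15] [31] → 5 containers.
Excess: 6 − 5 = 1.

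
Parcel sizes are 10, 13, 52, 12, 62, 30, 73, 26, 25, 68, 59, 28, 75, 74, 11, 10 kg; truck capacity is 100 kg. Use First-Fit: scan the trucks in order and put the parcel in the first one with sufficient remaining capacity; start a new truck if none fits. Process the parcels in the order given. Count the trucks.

truck 1: place 10 kg, 90 kg left
truck 1: place 13 kg, 77 kg left
truck 1: place 52 kg, 25 kg left
truck 1: place 12 kg, 13 kg left
truck 2: place 62 kg, 38 kg left
truck 2: place 30 kg, 8 kg left
truck 3: place 73 kg, 27 kg left
truck 3: place 26 kg, 1 kg left
truck 4: place 25 kg, 75 kg left
truck 4: place 68 kg, 7 kg left
truck 5: place 59 kg, 41 kg left
truck 5: place 28 kg, 13 kg left
truck 6: place 75 kg, 25 kg left
truck 7: place 74 kg, 26 kg left
truck 1: place 11 kg, 2 kg left
truck 5: place 10 kg, 3 kg left
Final trucks: [10,13,52,12,11] [62,30] [73,26] [25,68] [59,28,10] [75] [74].

7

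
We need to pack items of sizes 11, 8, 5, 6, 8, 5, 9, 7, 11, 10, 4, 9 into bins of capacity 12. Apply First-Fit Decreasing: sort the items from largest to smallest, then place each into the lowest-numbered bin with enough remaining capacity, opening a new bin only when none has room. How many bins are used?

9

Sorted descending: 11, 11, 10, 9, 9, 8, 8, 7, 6, 5, 5, 4.
bin 1: place 11, 1 left
bin 2: place 11, 1 left
bin 3: place 10, 2 left
bin 4: place 9, 3 left
bin 5: place 9, 3 left
bin 6: place 8, 4 left
bin 7: place 8, 4 left
bin 8: place 7, 5 left
bin 9: place 6, 6 left
bin 8: place 5, 0 left
bin 9: place 5, 1 left
bin 6: place 4, 0 left
Final bins: [11] [11] [10] [9] [9] [8,4] [8] [7,5] [6,5].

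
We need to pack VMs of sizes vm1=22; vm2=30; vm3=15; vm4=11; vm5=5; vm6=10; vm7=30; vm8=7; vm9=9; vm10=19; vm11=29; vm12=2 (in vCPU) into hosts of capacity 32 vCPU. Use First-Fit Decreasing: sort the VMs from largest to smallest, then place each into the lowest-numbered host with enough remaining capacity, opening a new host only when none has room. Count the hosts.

Sorted descending: 30, 30, 29, 22, 19, 15, 11, 10, 9, 7, 5, 2.
host 1: place 30 vCPU, 2 vCPU left
host 2: place 30 vCPU, 2 vCPU left
host 3: place 29 vCPU, 3 vCPU left
host 4: place 22 vCPU, 10 vCPU left
host 5: place 19 vCPU, 13 vCPU left
host 6: place 15 vCPU, 17 vCPU left
host 5: place 11 vCPU, 2 vCPU left
host 4: place 10 vCPU, 0 vCPU left
host 6: place 9 vCPU, 8 vCPU left
host 6: place 7 vCPU, 1 vCPU left
host 7: place 5 vCPU, 27 vCPU left
host 1: place 2 vCPU, 0 vCPU left

7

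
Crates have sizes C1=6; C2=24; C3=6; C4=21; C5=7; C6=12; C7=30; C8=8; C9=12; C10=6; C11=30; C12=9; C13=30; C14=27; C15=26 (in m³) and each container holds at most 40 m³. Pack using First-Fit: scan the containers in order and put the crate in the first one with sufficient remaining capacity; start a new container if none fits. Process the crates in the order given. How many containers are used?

Put C1 (6 m³) in container 1; 34 m³ remain.
Put C2 (24 m³) in container 1; 10 m³ remain.
Put C3 (6 m³) in container 1; 4 m³ remain.
Put C4 (21 m³) in container 2; 19 m³ remain.
Put C5 (7 m³) in container 2; 12 m³ remain.
Put C6 (12 m³) in container 2; 0 m³ remain.
Put C7 (30 m³) in container 3; 10 m³ remain.
Put C8 (8 m³) in container 3; 2 m³ remain.
Put C9 (12 m³) in container 4; 28 m³ remain.
Put C10 (6 m³) in container 4; 22 m³ remain.
Put C11 (30 m³) in container 5; 10 m³ remain.
Put C12 (9 m³) in container 4; 13 m³ remain.
Put C13 (30 m³) in container 6; 10 m³ remain.
Put C14 (27 m³) in container 7; 13 m³ remain.
Put C15 (26 m³) in container 8; 14 m³ remain.

8 containers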